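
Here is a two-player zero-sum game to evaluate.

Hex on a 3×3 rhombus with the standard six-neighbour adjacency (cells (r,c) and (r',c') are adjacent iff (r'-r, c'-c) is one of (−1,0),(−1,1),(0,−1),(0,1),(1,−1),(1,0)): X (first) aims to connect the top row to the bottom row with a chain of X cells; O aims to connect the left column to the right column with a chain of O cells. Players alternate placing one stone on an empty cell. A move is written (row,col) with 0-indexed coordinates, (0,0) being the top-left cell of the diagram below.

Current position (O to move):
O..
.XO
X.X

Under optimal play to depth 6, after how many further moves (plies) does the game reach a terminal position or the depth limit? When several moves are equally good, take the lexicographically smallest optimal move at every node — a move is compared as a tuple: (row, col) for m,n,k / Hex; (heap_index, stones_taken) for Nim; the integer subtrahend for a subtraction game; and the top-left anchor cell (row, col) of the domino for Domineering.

p1 O@[O../.XO/X.X]: (0,1)[OO./.XO/X.X]-1* (0,2)[O.O/.XO/X.X]-1 (1,0)[O../OXO/X.X]-1 (2,1)[O../.XO/XOX]-1
p2 X@[OO./.XO/X.X]: (0,2)[OOX/.XO/X.X]+1* (1,0)[OO./XXO/X.X]-1 (2,1)[OO./.XO/XXX]-1
p3 O@[OOX/.XO/X.X] terminal -1; root [O../.XO/X.X] d6

PV length from [O../.XO/X.X]: 2 plies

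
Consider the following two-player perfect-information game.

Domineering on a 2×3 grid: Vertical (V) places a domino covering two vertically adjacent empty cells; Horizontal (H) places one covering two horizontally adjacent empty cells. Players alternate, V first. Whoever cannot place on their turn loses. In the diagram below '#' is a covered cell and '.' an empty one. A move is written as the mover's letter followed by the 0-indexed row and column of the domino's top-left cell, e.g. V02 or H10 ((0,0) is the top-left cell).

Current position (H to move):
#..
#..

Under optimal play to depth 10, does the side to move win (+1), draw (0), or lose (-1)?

value(#../#.., H) = +1

ply 1, H at #../#.. | H01=+1→###/#..*; H11=+1→#../###
ply 2: ###/#.. is terminal -1 (V); from #../#.. depth 10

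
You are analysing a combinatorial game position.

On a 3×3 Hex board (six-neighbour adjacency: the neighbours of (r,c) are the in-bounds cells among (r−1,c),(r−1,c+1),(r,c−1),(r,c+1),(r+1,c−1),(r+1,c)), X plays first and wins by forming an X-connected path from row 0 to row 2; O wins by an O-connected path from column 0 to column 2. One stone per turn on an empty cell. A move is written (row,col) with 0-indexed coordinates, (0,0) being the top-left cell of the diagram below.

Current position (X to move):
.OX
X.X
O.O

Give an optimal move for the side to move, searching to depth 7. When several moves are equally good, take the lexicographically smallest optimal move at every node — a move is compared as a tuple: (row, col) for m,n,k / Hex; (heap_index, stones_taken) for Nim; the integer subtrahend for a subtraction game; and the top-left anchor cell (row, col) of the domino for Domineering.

X's best at [.OX/X.X/O.O]: (2,1)

p1 X@[.OX/X.X/O.O]: (0,0)[XOX/X.X/O.O]-1 (1,1)[.OX/XXX/O.O]-1 (2,1)[.OX/X.X/OXO]+1*
p2 O@[.OX/X.X/OXO] terminal -1; root [.OX/X.X/O.O] d7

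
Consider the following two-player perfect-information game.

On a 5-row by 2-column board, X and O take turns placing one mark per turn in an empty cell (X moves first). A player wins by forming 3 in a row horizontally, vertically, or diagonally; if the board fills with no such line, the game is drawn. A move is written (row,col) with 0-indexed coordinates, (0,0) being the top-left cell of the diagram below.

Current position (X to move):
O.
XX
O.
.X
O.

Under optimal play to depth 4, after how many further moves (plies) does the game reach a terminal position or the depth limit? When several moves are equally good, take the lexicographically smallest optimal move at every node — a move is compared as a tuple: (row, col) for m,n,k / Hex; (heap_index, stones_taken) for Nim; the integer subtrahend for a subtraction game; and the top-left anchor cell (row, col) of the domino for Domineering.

ply 1, X at O./XX/O./.X/O. | (0,1)=-1→OX/XX/O./.X/O.; (2,1)=+1→O./XX/OX/.X/O.*; (3,0)=+0→O./XX/O./XX/O.; (4,1)=-1→O./XX/O./.X/OX
ply 2: O./XX/OX/.X/O. is terminal -1 (O); from O./XX/O./.X/O. depth 4

PV length from [O./XX/O./.X/O.]: 1 ply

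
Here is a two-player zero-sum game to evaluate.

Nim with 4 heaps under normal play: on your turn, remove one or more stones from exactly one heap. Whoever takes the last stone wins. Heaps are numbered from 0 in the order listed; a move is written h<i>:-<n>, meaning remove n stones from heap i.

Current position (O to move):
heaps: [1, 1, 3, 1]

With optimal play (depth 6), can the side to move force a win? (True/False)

p1 O@[(1,1,3,1)]: h0:-1[(0,1,3,1)]-1 h1:-1[(1,0,3,1)]-1 h2:-1[(1,1,2,1)]-1 h2:-2[(1,1,1,1)]+1* h2:-3[(1,1,0,1)]-1 h3:-1[(1,1,3,0)]-1
p2 X@[(1,1,1,1)]: h0:-1[(0,1,1,1)]-1* h1:-1[(1,0,1,1)]-1 h2:-1[(1,1,0,1)]-1 h3:-1[(1,1,1,0)]-1
p3 O@[(0,1,1,1)]: h1:-1[(0,0,1,1)]+1* h2:-1[(0,1,0,1)]+1 h3:-1[(0,1,1,0)]+1
p4 X@[(0,0,1,1)]: h2:-1[(0,0,0,1)]-1* h3:-1[(0,0,1,0)]-1
p5 O@[(0,0,0,1)]: h3:-1[(0,0,0,0)]+1*
p6 X@[(0,0,0,0)] terminal -1; root [(1,1,3,1)] d6

O winning at [(1,1,3,1)]: True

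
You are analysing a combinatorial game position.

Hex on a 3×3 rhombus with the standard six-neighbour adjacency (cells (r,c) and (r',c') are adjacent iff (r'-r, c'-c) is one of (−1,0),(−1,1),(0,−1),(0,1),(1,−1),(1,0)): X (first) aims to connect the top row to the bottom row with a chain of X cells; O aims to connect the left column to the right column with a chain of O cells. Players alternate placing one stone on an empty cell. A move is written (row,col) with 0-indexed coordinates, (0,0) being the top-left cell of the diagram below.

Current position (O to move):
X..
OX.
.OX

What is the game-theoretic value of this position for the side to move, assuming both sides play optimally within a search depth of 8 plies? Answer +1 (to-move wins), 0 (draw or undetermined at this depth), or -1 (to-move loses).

value(X../OX./.OX, O) = -1

p1 O@[X../OX./.OX]: (0,1)[XO./OX./.OX]-1* (0,2)[X.O/OX./.OX]-1 (1,2)[X../OXO/.OX]-1 (2,0)[X../OX./OOX]-1
p2 X@[XO./OX./.OX]: (0,2)[XOX/OX./.OX]+1* (1,2)[XO./OXX/.OX]-1 (2,0)[XO./OX./XOX]-1
p3 O@[XOX/OX./.OX]: (1,2)[XOX/OXO/.OX]-1* (2,0)[XOX/OX./OOX]-1
p4 X@[XOX/OXO/.OX]: (2,0)[XOX/OXO/XOX]+1*
p5 O@[XOX/OXO/XOX] terminal -1; root [X../OX./.OX] d8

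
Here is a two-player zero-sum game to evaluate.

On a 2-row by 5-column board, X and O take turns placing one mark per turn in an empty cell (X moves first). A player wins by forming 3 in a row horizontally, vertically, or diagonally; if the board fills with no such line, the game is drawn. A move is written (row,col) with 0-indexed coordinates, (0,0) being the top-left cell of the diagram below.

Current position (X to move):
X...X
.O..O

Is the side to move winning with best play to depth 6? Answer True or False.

ply 1, X at X...X/.O..O | (0,1)=+0→XX..X/.O..O; (0,2)=+1→X.X.X/.O..O*; (0,3)=+0→X..XX/.O..O; (1,0)=+0→X...X/XO..O; (1,2)=+0→X...X/.OX.O; (1,3)=+0→X...X/.O.XO
ply 2, O at X.X.X/.O..O | (0,1)=-1→XOX.X/.O..O*; (0,3)=-1→X.XOX/.O..O; (1,0)=-1→X.X.X/OO..O; (1,2)=-1→X.X.X/.OO.O; (1,3)=-1→X.X.X/.O.OO
ply 3, X at XOX.X/.O..O | (0,3)=+1→XOXXX/.O..O*; (1,0)=+0→XOX.X/XO..O; (1,2)=+0→XOX.X/.OX.O; (1,3)=+0→XOX.X/.O.XO
ply 4: XOXXX/.O..O is terminal -1 (O); from X...X/.O..O depth 6

X winning at [X...X/.O..O]: True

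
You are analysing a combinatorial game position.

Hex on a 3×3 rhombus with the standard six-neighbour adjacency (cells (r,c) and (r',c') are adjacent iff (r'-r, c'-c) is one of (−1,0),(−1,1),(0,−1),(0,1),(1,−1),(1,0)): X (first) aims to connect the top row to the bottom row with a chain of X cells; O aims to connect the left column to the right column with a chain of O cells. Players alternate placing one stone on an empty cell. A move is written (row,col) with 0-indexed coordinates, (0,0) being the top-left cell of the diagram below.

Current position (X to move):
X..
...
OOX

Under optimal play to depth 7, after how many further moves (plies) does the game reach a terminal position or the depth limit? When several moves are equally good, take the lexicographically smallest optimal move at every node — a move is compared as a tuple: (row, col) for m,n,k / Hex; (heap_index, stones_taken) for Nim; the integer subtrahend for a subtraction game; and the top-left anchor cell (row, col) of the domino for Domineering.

p1 X@[X../.../OOX]: (0,1)[XX./.../OOX]-1 (0,2)[X.X/.../OOX]-1 (1,0)[X../X../OOX]-1 (1,1)[X../.X./OOX]-1 (1,2)[X../..X/OOX]+1*
p2 O@[X../..X/OOX]: (0,1)[XO./..X/OOX]-1* (0,2)[X.O/..X/OOX]-1 (1,0)[X../O.X/OOX]-1 (1,1)[X../.OX/OOX]-1
p3 X@[XO./..X/OOX]: (0,2)[XOX/..X/OOX]+1* (1,0)[XO./X.X/OOX]+1 (1,1)[XO./.XX/OOX]+1
p4 O@[XOX/..X/OOX] terminal -1; root [X../.../OOX] d7

PV length from [X../.../OOX]: 3 plies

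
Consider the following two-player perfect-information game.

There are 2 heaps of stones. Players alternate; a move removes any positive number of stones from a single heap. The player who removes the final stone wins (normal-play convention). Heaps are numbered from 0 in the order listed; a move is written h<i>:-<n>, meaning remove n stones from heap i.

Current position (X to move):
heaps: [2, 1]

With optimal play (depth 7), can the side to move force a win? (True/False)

X winning at [(2,1)]: True

[(2,1)] X move#1: h0:-1:+1/(1,1)*, h0:-2:-1/(0,1), h1:-1:-1/(2,0)
[(1,1)] O move#2: h0:-1:-1/(0,1)*, h1:-1:-1/(1,0)
[(0,1)] X move#3: h1:-1:+1/(0,0)*
[(0,0)] end (terminal -1, O#4); searched (2,1) to 7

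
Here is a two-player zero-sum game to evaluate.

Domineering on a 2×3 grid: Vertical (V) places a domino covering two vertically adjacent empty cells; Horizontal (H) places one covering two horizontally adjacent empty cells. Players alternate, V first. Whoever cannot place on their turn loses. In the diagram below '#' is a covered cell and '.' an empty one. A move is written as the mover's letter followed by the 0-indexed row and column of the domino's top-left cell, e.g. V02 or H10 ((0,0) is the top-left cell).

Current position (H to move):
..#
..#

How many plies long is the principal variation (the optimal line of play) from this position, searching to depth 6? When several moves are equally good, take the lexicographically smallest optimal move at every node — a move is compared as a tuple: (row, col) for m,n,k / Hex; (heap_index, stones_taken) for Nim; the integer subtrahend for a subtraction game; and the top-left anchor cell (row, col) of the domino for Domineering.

PV length from [..#/..#]: 1 ply

ply 1, H at ..#/..# | H00=+1→###/..#*; H10=+1→..#/###
ply 2: ###/..# is terminal -1 (V); from ..#/..# depth 6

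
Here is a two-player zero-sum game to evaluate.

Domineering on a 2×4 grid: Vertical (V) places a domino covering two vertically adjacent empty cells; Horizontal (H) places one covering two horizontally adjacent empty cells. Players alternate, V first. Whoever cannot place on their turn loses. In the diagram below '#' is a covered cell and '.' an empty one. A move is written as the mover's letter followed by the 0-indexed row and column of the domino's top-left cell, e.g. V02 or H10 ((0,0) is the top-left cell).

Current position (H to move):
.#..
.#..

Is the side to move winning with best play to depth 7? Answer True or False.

H winning at [.#../.#..]: True

[.#../.#..] H move#1: H02:+1/.###/.#..*, H12:+1/.#../.###
[.###/.#..] V move#2: V00:-1/####/##..*
[####/##..] H move#3: H12:+1/####/####*
[####/####] end (terminal -1, V#4); searched .#../.#.. to 7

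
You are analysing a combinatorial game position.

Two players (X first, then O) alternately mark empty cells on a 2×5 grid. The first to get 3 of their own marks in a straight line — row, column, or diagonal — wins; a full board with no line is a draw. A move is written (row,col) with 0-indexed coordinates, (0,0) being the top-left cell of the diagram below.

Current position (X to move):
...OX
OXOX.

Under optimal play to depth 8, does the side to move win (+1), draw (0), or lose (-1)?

value(...OX/OXOX., X) = 0

[...OX/OXOX.] X move#1: (0,0):+0/X..OX/OXOX.*, (0,1):+0/.X.OX/OXOX., (0,2):+0/..XOX/OXOX., (1,4):+0/...OX/OXOXX
[X..OX/OXOX.] O move#2: (0,1):+0/XO.OX/OXOX.*, (0,2):+0/X.OOX/OXOX., (1,4):+0/X..OX/OXOXO
[XO.OX/OXOX.] X move#3: (0,2):+0/XOXOX/OXOX.*, (1,4):-1/XO.OX/OXOXX
[XOXOX/OXOX.] O move#4: (1,4):+0/XOXOX/OXOXO*
[XOXOX/OXOXO] end (terminal +0, X#5); searched ...OX/OXOX. to 8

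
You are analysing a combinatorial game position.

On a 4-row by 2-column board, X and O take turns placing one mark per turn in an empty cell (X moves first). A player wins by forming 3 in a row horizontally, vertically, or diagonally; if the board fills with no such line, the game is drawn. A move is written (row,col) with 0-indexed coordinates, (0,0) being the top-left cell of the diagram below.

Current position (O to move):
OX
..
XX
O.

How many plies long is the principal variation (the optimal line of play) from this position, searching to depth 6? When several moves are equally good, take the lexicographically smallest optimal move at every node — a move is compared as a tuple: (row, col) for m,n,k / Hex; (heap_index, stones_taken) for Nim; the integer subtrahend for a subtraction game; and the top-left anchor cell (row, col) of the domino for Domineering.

[OX/../XX/O.] O move#1: (1,0):-1/OX/O./XX/O., (1,1):+0/OX/.O/XX/O.*, (3,1):-1/OX/../XX/OO
[OX/.O/XX/O.] X move#2: (1,0):+0/OX/XO/XX/O.*, (3,1):+0/OX/.O/XX/OX
[OX/XO/XX/O.] O move#3: (3,1):+0/OX/XO/XX/OO*
[OX/XO/XX/OO] end (terminal +0, X#4); searched OX/../XX/O. to 6

PV length from [OX/../XX/O.]: 3 plies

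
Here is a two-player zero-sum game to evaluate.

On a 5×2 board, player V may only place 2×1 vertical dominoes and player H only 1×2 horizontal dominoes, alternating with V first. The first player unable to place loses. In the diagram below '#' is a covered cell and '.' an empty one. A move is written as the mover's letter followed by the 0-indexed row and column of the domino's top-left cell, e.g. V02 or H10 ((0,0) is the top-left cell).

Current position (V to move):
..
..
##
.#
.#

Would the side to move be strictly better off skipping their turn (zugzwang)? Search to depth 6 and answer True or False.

zugzwang(../../##/.#/.#, V) = False

ply 1, V at ../../##/.#/.# | V00=+1→#./#./##/.#/.#*; V01=+1→.#/.#/##/.#/.#; V30=-1→../../##/##/##
ply 2: #./#./##/.#/.# is terminal -1 (H); from ../../##/.#/.# depth 6
suppose V passes — search the same position with H to move:
pass> ply 1, H at ../../##/.#/.# | H00=+1→##/../##/.#/.#*; H10=+1→../##/##/.#/.#
pass> ply 2, V at ##/../##/.#/.# | V30=-1→##/../##/##/##*
pass> ply 3, H at ##/../##/##/## | H10=+1→##/##/##/##/##*
pass> ply 4: ##/##/##/##/## is terminal -1 (V); from ../../##/.#/.# depth 6
for V: play +1, pass -1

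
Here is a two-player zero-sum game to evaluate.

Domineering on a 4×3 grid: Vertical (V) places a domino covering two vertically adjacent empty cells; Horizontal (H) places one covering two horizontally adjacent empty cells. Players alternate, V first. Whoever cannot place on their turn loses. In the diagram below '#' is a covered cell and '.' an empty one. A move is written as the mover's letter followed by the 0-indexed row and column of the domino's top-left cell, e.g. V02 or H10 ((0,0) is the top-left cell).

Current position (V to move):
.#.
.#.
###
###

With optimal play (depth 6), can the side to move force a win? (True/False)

p1 V@[.#./.#./###/###]: V00[##./##./###/###]+1* V02[.##/.##/###/###]+1
p2 H@[##./##./###/###] terminal -1; root [.#./.#./###/###] d6

V winning at [.#./.#./###/###]: True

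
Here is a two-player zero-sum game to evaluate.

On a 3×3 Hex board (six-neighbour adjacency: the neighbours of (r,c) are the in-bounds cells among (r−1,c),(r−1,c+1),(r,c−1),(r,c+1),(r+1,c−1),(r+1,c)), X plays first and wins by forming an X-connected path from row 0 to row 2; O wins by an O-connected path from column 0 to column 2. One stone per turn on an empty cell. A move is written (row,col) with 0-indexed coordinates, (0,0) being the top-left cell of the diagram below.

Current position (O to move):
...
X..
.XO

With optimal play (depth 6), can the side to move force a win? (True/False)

O winning at [.../X../.XO]: False

p1 O@[.../X../.XO]: (0,0)[O../X../.XO]-1* (0,1)[.O./X../.XO]-1 (0,2)[..O/X../.XO]-1 (1,1)[.../XO./.XO]-1 (1,2)[.../X.O/.XO]-1 (2,0)[.../X../OXO]-1
p2 X@[O../X../.XO]: (0,1)[OX./X../.XO]+1* (0,2)[O.X/X../.XO]+1 (1,1)[O../XX./.XO]+1 (1,2)[O../X.X/.XO]+1 (2,0)[O../X../XXO]+1
p3 O@[OX./X../.XO]: (0,2)[OXO/X../.XO]-1* (1,1)[OX./XO./.XO]-1 (1,2)[OX./X.O/.XO]-1 (2,0)[OX./X../OXO]-1
p4 X@[OXO/X../.XO]: (1,1)[OXO/XX./.XO]+1* (1,2)[OXO/X.X/.XO]+1 (2,0)[OXO/X../XXO]+1
p5 O@[OXO/XX./.XO] terminal -1; root [.../X../.XO] d6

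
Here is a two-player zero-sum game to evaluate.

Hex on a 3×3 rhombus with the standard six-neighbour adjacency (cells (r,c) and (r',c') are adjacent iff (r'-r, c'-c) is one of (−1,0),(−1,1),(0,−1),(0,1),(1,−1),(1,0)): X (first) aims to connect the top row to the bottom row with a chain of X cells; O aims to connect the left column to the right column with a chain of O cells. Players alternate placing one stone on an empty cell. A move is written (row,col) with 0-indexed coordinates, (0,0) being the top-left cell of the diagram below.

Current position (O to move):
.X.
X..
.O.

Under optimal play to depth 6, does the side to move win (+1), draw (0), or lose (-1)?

p1 O@[.X./X../.O.]: (0,0)[OX./X../.O.]-1 (0,2)[.XO/X../.O.]-1 (1,1)[.X./XO./.O.]-1 (1,2)[.X./X.O/.O.]-1 (2,0)[.X./X../OO.]+1* (2,2)[.X./X../.OO]-1
p2 X@[.X./X../OO.]: (0,0)[XX./X../OO.]-1* (0,2)[.XX/X../OO.]-1 (1,1)[.X./XX./OO.]-1 (1,2)[.X./X.X/OO.]-1 (2,2)[.X./X../OOX]-1
p3 O@[XX./X../OO.]: (0,2)[XXO/X../OO.]+1* (1,1)[XX./XO./OO.]+1 (1,2)[XX./X.O/OO.]+1 (2,2)[XX./X../OOO]+1
p4 X@[XXO/X../OO.]: (1,1)[XXO/XX./OO.]-1* (1,2)[XXO/X.X/OO.]-1 (2,2)[XXO/X../OOX]-1
p5 O@[XXO/XX./OO.]: (1,2)[XXO/XXO/OO.]+1* (2,2)[XXO/XX./OOO]+1
p6 X@[XXO/XXO/OO.] terminal -1; root [.X./X../.O.] d6

value(.X./X../.O., O) = +1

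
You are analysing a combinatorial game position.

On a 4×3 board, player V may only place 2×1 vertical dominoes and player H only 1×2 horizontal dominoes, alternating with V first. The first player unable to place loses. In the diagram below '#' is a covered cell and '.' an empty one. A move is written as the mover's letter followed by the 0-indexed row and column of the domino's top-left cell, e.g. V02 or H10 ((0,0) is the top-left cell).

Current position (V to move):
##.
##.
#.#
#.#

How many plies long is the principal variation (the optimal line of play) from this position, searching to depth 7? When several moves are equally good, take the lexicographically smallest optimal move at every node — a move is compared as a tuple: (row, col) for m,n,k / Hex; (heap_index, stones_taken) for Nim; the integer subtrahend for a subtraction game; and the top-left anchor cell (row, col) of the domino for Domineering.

[##./##./#.#/#.#] V move#1: V02:+1/###/###/#.#/#.#*, V21:+1/##./##./###/###
[###/###/#.#/#.#] end (terminal -1, H#2); searched ##./##./#.#/#.# to 7

PV length from [##./##./#.#/#.#]: 1 ply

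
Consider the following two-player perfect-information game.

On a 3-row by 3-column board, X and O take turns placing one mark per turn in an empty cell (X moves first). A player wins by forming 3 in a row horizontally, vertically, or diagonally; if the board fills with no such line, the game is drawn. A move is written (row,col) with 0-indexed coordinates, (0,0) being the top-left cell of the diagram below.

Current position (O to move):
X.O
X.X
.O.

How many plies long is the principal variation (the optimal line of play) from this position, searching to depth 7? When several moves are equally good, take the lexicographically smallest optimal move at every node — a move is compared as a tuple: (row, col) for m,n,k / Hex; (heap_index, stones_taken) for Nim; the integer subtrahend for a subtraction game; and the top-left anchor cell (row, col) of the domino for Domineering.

PV length from [X.O/X.X/.O.]: 2 plies

ply 1, O at X.O/X.X/.O. | (0,1)=-1→XOO/X.X/.O.*; (1,1)=-1→X.O/XOX/.O.; (2,0)=-1→X.O/X.X/OO.; (2,2)=-1→X.O/X.X/.OO
ply 2, X at XOO/X.X/.O. | (1,1)=+1→XOO/XXX/.O.*; (2,0)=+1→XOO/X.X/XO.; (2,2)=-1→XOO/X.X/.OX
ply 3: XOO/XXX/.O. is terminal -1 (O); from X.O/X.X/.O. depth 7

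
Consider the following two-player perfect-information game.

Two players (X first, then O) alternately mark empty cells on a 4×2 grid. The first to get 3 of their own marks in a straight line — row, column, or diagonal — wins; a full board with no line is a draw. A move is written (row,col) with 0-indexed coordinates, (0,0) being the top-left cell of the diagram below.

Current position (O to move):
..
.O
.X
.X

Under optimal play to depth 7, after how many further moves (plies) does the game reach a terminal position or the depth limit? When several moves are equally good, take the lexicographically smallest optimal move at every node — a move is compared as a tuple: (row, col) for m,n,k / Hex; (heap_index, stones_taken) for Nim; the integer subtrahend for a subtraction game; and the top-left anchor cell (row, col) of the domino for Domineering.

[../.O/.X/.X] O move#1: (0,0):+0/O./.O/.X/.X*, (0,1):+0/.O/.O/.X/.X, (1,0):+0/../OO/.X/.X, (2,0):+0/../.O/OX/.X, (3,0):+0/../.O/.X/OX
[O./.O/.X/.X] X move#2: (0,1):+0/OX/.O/.X/.X*, (1,0):+0/O./XO/.X/.X, (2,0):+0/O./.O/XX/.X, (3,0):+0/O./.O/.X/XX
[OX/.O/.X/.X] O move#3: (1,0):+0/OX/OO/.X/.X*, (2,0):+0/OX/.O/OX/.X, (3,0):+0/OX/.O/.X/OX
[OX/OO/.X/.X] X move#4: (2,0):+0/OX/OO/XX/.X*, (3,0):-1/OX/OO/.X/XX
[OX/OO/XX/.X] O move#5: (3,0):+0/OX/OO/XX/OX*
[OX/OO/XX/OX] end (terminal +0, X#6); searched ../.O/.X/.X to 7

PV length from [../.O/.X/.X]: 5 plies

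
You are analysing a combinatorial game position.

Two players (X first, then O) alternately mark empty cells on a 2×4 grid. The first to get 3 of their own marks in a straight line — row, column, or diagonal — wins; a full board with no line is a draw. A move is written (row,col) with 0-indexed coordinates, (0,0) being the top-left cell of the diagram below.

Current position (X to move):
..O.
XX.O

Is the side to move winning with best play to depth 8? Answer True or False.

X winning at [..O./XX.O]: True

[..O./XX.O] X move#1: (0,0):+0/X.O./XX.O, (0,1):+0/.XO./XX.O, (0,3):+0/..OX/XX.O, (1,2):+1/..O./XXXO*
[..O./XXXO] end (terminal -1, O#2); searched ..O./XX.O to 8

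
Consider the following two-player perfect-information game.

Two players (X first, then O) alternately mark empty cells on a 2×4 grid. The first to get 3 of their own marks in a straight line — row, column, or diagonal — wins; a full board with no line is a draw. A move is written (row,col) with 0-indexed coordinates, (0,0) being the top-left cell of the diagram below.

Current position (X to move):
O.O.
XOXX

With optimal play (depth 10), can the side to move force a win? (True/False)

X winning at [O.O./XOXX]: False

p1 X@[O.O./XOXX]: (0,1)[OXO./XOXX]+0* (0,3)[O.OX/XOXX]-1
p2 O@[OXO./XOXX]: (0,3)[OXOO/XOXX]+0*
p3 X@[OXOO/XOXX] terminal +0; root [O.O./XOXX] d10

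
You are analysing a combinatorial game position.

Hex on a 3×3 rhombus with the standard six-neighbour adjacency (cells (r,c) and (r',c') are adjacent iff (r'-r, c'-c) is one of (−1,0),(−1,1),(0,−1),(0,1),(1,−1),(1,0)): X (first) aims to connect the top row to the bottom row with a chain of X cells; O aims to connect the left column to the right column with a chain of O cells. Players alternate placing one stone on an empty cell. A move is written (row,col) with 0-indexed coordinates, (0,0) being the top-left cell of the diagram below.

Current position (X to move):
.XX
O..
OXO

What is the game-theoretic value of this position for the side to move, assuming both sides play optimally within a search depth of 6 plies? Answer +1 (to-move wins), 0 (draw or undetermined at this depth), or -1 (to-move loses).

value(.XX/O../OXO, X) = +1

p1 X@[.XX/O../OXO]: (0,0)[XXX/O../OXO]+1* (1,1)[.XX/OX./OXO]+1 (1,2)[.XX/O.X/OXO]+1
p2 O@[XXX/O../OXO]: (1,1)[XXX/OO./OXO]-1* (1,2)[XXX/O.O/OXO]-1
p3 X@[XXX/OO./OXO]: (1,2)[XXX/OOX/OXO]+1*
p4 O@[XXX/OOX/OXO] terminal -1; root [.XX/O../OXO] d6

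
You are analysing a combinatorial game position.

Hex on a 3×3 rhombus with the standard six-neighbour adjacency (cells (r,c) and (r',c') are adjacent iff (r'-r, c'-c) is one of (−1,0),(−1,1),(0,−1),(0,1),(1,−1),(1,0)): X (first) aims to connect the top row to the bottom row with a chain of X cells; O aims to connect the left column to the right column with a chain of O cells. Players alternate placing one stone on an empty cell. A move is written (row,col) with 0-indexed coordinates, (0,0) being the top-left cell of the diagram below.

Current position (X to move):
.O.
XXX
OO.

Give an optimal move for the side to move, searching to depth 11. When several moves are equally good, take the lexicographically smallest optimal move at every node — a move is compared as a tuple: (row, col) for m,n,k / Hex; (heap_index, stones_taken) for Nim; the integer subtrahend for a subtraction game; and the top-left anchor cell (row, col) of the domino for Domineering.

ply 1, X at .O./XXX/OO. | (0,0)=-1→XO./XXX/OO.; (0,2)=-1→.OX/XXX/OO.; (2,2)=+1→.O./XXX/OOX*
ply 2, O at .O./XXX/OOX | (0,0)=-1→OO./XXX/OOX*; (0,2)=-1→.OO/XXX/OOX
ply 3, X at OO./XXX/OOX | (0,2)=+1→OOX/XXX/OOX*
ply 4: OOX/XXX/OOX is terminal -1 (O); from .O./XXX/OO. depth 11

X's best at [.O./XXX/OO.]: (2,2)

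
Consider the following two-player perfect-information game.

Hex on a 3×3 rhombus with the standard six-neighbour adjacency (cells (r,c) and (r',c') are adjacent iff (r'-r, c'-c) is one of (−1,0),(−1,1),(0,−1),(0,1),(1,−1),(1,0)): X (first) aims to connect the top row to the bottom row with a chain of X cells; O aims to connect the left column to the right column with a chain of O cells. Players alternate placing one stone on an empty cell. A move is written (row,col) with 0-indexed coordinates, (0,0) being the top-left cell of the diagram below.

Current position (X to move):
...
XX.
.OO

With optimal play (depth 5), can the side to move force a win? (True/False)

X winning at [.../XX./.OO]: True

p1 X@[.../XX./.OO]: (0,0)[X../XX./.OO]-1 (0,1)[.X./XX./.OO]-1 (0,2)[..X/XX./.OO]-1 (1,2)[.../XXX/.OO]-1 (2,0)[.../XX./XOO]+1*
p2 O@[.../XX./XOO]: (0,0)[O../XX./XOO]-1* (0,1)[.O./XX./XOO]-1 (0,2)[..O/XX./XOO]-1 (1,2)[.../XXO/XOO]-1
p3 X@[O../XX./XOO]: (0,1)[OX./XX./XOO]+1* (0,2)[O.X/XX./XOO]+1 (1,2)[O../XXX/XOO]+1
p4 O@[OX./XX./XOO] terminal -1; root [.../XX./.OO] d5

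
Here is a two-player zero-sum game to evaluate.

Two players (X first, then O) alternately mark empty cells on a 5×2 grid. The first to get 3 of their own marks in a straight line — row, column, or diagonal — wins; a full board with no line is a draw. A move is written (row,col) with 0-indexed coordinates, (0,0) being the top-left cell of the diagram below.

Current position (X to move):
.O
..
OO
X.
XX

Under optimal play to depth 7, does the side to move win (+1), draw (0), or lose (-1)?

value(.O/../OO/X./XX, X) = 0

p1 X@[.O/../OO/X./XX]: (0,0)[XO/../OO/X./XX]-1 (1,0)[.O/X./OO/X./XX]-1 (1,1)[.O/.X/OO/X./XX]+0* (3,1)[.O/../OO/XX/XX]-1
p2 O@[.O/.X/OO/X./XX]: (0,0)[OO/.X/OO/X./XX]+0* (1,0)[.O/OX/OO/X./XX]+0 (3,1)[.O/.X/OO/XO/XX]+0
p3 X@[OO/.X/OO/X./XX]: (1,0)[OO/XX/OO/X./XX]+0* (3,1)[OO/.X/OO/XX/XX]-1
p4 O@[OO/XX/OO/X./XX]: (3,1)[OO/XX/OO/XO/XX]+0*
p5 X@[OO/XX/OO/XO/XX] terminal +0; root [.O/../OO/X./XX] d7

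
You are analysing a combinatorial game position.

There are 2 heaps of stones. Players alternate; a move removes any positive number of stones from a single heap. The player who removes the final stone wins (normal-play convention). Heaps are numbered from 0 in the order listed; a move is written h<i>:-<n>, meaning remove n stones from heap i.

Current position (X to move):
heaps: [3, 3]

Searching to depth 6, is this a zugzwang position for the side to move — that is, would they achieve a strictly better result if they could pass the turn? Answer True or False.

zugzwang((3,3), X) = True

p1 X@[(3,3)]: h0:-1[(2,3)]-1* h0:-2[(1,3)]-1 h0:-3[(0,3)]-1 h1:-1[(3,2)]-1 h1:-2[(3,1)]-1 h1:-3[(3,0)]-1
p2 O@[(2,3)]: h0:-1[(1,3)]-1 h0:-2[(0,3)]-1 h1:-1[(2,2)]+1* h1:-2[(2,1)]-1 h1:-3[(2,0)]-1
p3 X@[(2,2)]: h0:-1[(1,2)]-1* h0:-2[(0,2)]-1 h1:-1[(2,1)]-1 h1:-2[(2,0)]-1
p4 O@[(1,2)]: h0:-1[(0,2)]-1 h1:-1[(1,1)]+1* h1:-2[(1,0)]-1
p5 X@[(1,1)]: h0:-1[(0,1)]-1* h1:-1[(1,0)]-1
p6 O@[(0,1)]: h1:-1[(0,0)]+1*
p7 X@[(0,0)] terminal -1; root [(3,3)] d6
suppose X passes — search the same position with O to move:
pass> p1 O@[(3,3)]: h0:-1[(2,3)]-1* h0:-2[(1,3)]-1 h0:-3[(0,3)]-1 h1:-1[(3,2)]-1 h1:-2[(3,1)]-1 h1:-3[(3,0)]-1
pass> p2 X@[(2,3)]: h0:-1[(1,3)]-1 h0:-2[(0,3)]-1 h1:-1[(2,2)]+1* h1:-2[(2,1)]-1 h1:-3[(2,0)]-1
pass> p3 O@[(2,2)]: h0:-1[(1,2)]-1* h0:-2[(0,2)]-1 h1:-1[(2,1)]-1 h1:-2[(2,0)]-1
pass> p4 X@[(1,2)]: h0:-1[(0,2)]-1 h1:-1[(1,1)]+1* h1:-2[(1,0)]-1
pass> p5 O@[(1,1)]: h0:-1[(0,1)]-1* h1:-1[(1,0)]-1
pass> p6 X@[(0,1)]: h1:-1[(0,0)]+1*
pass> p7 O@[(0,0)] terminal -1; root [(3,3)] d6
for X: play -1, pass +1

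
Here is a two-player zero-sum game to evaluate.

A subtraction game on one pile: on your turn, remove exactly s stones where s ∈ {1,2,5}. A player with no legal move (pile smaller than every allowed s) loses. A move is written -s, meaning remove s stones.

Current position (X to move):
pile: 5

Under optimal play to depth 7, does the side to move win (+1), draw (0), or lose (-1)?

p1 X@[5]: -1[4]-1 -2[3]+1* -5[0]+1
p2 O@[3]: -1[2]-1* -2[1]-1
p3 X@[2]: -1[1]-1 -2[0]+1*
p4 O@[0] terminal -1; root [5] d7

value(5, X) = +1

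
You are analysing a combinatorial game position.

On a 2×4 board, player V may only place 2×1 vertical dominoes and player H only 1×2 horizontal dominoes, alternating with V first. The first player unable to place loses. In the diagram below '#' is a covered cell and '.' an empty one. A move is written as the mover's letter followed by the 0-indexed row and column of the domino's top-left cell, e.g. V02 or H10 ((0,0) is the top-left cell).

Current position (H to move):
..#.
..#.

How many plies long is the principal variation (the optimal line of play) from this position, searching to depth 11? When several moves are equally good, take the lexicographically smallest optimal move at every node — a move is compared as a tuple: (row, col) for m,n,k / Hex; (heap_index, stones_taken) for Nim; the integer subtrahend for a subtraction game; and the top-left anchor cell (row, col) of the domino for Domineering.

PV length from [..#./..#.]: 3 plies

ply 1, H at ..#./..#. | H00=+1→###./..#.*; H10=+1→..#./###.
ply 2, V at ###./..#. | V03=-1→####/..##*
ply 3, H at ####/..## | H10=+1→####/####*
ply 4: ####/#### is terminal -1 (V); from ..#./..#. depth 11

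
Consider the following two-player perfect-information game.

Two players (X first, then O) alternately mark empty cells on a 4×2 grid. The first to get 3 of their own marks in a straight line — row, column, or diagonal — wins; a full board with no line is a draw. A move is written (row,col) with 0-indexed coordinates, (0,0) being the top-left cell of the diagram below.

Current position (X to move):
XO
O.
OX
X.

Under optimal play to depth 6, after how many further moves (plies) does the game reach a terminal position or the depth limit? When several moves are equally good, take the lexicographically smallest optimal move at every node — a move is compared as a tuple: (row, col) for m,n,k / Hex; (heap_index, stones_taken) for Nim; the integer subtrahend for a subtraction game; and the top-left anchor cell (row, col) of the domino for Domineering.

[XO/O./OX/X.] X move#1: (1,1):+0/XO/OX/OX/X.*, (3,1):+0/XO/O./OX/XX
[XO/OX/OX/X.] O move#2: (3,1):+0/XO/OX/OX/XO*
[XO/OX/OX/XO] end (terminal +0, X#3); searched XO/O./OX/X. to 6

PV length from [XO/O./OX/X.]: 2 plies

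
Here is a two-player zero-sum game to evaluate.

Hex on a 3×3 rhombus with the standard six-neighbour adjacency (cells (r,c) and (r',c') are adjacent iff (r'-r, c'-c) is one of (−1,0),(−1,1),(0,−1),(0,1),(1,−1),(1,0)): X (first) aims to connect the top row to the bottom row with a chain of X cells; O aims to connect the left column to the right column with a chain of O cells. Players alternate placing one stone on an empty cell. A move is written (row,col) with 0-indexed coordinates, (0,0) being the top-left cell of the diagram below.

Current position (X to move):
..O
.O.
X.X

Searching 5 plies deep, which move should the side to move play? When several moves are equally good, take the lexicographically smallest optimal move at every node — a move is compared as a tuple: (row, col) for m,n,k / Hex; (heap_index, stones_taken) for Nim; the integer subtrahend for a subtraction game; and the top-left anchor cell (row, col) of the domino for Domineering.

X's best at [..O/.O./X.X]: (1,0)

ply 1, X at ..O/.O./X.X | (0,0)=-1→X.O/.O./X.X; (0,1)=-1→.XO/.O./X.X; (1,0)=+1→..O/XO./X.X*; (1,2)=-1→..O/.OX/X.X; (2,1)=-1→..O/.O./XXX
ply 2, O at ..O/XO./X.X | (0,0)=-1→O.O/XO./X.X*; (0,1)=-1→.OO/XO./X.X; (1,2)=-1→..O/XOO/X.X; (2,1)=-1→..O/XO./XOX
ply 3, X at O.O/XO./X.X | (0,1)=+1→OXO/XO./X.X*; (1,2)=-1→O.O/XOX/X.X; (2,1)=-1→O.O/XO./XXX
ply 4: OXO/XO./X.X is terminal -1 (O); from ..O/.O./X.X depth 5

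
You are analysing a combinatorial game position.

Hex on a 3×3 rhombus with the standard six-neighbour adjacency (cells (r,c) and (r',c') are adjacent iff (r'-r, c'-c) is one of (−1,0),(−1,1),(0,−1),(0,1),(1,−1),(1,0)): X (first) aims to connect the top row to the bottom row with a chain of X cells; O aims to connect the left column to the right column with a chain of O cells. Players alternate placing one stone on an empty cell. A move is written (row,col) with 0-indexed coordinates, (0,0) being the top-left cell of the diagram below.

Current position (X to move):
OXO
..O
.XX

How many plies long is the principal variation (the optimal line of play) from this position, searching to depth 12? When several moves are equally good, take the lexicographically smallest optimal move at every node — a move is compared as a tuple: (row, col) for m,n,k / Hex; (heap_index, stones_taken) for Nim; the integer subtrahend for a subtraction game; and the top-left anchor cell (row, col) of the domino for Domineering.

PV length from [OXO/..O/.XX]: 3 plies

[OXO/..O/.XX] X move#1: (1,0):+1/OXO/X.O/.XX*, (1,1):+1/OXO/.XO/.XX, (2,0):+1/OXO/..O/XXX
[OXO/X.O/.XX] O move#2: (1,1):-1/OXO/XOO/.XX*, (2,0):-1/OXO/X.O/OXX
[OXO/XOO/.XX] X move#3: (2,0):+1/OXO/XOO/XXX*
[OXO/XOO/XXX] end (terminal -1, O#4); searched OXO/..O/.XX to 12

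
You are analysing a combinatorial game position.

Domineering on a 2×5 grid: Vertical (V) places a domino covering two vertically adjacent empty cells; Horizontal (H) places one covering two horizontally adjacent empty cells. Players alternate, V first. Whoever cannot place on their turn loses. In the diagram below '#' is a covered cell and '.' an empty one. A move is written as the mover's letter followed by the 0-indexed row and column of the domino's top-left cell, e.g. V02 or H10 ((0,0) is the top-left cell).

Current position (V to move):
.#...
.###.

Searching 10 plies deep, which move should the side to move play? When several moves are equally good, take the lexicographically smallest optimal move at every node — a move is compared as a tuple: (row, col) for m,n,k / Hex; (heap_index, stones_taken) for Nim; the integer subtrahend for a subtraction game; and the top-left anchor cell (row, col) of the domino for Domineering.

[.#.../.###.] V move#1: V00:-1/##.../####., V04:+1/.#..#/.####*
[.#..#/.####] H move#2: H02:-1/.####/.####*
[.####/.####] V move#3: V00:+1/#####/#####*
[#####/#####] end (terminal -1, H#4); searched .#.../.###. to 10

V's best at [.#.../.###.]: V04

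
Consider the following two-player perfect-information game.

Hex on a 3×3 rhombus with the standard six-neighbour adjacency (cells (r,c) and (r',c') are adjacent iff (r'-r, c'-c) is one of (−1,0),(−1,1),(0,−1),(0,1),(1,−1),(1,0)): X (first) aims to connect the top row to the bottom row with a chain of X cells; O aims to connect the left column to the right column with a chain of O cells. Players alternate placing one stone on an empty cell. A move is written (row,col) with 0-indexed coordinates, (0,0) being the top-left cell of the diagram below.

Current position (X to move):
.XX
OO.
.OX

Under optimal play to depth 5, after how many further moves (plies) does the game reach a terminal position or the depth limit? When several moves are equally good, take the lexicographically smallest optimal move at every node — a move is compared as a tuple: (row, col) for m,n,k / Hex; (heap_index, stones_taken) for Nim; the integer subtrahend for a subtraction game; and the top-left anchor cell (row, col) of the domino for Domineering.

PV length from [.XX/OO./.OX]: 1 ply

[.XX/OO./.OX] X move#1: (0,0):-1/XXX/OO./.OX, (1,2):+1/.XX/OOX/.OX*, (2,0):-1/.XX/OO./XOX
[.XX/OOX/.OX] end (terminal -1, O#2); searched .XX/OO./.OX to 5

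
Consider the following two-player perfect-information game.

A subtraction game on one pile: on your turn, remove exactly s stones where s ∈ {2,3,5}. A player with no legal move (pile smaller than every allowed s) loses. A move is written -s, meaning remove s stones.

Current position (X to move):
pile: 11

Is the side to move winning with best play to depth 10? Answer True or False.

X winning at [11]: True

p1 X@[11]: -2[9]-1 -3[8]+1* -5[6]-1
p2 O@[8]: -2[6]-1* -3[5]-1 -5[3]-1
p3 X@[6]: -2[4]-1 -3[3]-1 -5[1]+1*
p4 O@[1] terminal -1; root [11] d10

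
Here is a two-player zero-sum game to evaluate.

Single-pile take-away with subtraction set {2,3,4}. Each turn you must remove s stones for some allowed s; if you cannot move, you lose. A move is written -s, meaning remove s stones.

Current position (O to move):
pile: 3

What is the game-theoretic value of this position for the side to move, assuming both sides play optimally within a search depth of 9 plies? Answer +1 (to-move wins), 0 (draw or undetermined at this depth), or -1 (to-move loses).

p1 O@[3]: -2[1]+1* -3[0]+1
p2 X@[1] terminal -1; root [3] d9

value(3, O) = +1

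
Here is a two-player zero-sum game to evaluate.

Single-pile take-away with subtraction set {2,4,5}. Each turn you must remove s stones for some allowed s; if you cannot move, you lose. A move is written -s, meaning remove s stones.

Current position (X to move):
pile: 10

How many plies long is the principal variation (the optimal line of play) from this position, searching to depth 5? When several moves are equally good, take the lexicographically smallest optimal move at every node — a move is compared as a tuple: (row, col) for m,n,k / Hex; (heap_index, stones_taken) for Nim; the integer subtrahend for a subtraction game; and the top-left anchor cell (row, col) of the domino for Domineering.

ply 1, X at 10 | -2=+1→8*; -4=-1→6; -5=-1→5
ply 2, O at 8 | -2=-1→6*; -4=-1→4; -5=-1→3
ply 3, X at 6 | -2=-1→4; -4=-1→2; -5=+1→1*
ply 4: 1 is terminal -1 (O); from 10 depth 5

PV length from [10]: 3 plies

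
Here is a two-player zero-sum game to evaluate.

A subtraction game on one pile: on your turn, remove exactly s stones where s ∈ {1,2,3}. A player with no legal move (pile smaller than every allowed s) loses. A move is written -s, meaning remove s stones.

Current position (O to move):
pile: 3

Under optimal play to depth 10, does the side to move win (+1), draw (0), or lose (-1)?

value(3, O) = +1

[3] O move#1: -1:-1/2, -2:-1/1, -3:+1/0*
[0] end (terminal -1, X#2); searched 3 to 10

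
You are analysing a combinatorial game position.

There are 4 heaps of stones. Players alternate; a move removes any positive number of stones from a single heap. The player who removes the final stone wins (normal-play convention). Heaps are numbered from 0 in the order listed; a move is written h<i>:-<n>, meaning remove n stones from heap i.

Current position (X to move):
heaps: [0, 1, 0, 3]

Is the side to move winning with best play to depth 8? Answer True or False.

p1 X@[(0,1,0,3)]: h1:-1[(0,0,0,3)]-1 h3:-1[(0,1,0,2)]-1 h3:-2[(0,1,0,1)]+1* h3:-3[(0,1,0,0)]-1
p2 O@[(0,1,0,1)]: h1:-1[(0,0,0,1)]-1* h3:-1[(0,1,0,0)]-1
p3 X@[(0,0,0,1)]: h3:-1[(0,0,0,0)]+1*
p4 O@[(0,0,0,0)] terminal -1; root [(0,1,0,3)] d8

X winning at [(0,1,0,3)]: True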